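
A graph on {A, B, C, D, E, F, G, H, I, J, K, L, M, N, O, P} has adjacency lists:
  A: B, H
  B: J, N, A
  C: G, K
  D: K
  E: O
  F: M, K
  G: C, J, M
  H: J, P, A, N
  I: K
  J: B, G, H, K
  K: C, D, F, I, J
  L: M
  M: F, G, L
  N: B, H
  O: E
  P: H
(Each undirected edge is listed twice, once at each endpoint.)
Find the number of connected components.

Component: {E, O}
Component: {A, B, C, D, F, G, H, I, J, K, L, M, N, P}

2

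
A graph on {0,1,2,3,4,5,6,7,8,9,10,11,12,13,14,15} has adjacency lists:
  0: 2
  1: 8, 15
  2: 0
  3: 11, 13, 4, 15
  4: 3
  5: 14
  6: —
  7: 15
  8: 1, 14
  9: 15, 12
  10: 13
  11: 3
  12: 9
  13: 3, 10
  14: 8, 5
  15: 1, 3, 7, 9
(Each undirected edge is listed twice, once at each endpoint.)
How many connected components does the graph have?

Component: {6}
Component: {0, 2}
Component: {1, 3, 4, 5, 7, 8, 9, 10, 11, 12, 13, 14, 15}

3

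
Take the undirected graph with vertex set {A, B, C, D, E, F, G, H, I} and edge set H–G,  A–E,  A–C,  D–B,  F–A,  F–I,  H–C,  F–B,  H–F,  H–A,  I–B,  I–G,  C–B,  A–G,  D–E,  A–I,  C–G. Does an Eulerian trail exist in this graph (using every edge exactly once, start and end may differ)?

Yes

Degrees: A:6, B:4, C:4, D:2, E:2, F:4, G:4, H:4, I:4
Odd-degree vertices: none (0 total).
The non-isolated vertices are connected and exactly 0 have odd degree, so an Eulerian trail exists.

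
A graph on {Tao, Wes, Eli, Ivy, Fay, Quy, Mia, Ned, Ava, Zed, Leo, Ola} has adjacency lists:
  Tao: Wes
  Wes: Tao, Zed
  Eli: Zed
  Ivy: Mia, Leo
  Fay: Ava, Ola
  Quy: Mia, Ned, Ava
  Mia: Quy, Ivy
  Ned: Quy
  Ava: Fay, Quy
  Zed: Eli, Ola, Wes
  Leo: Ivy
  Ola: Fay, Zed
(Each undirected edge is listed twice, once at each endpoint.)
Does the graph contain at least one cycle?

No

|V| = 12, |E| = 11, number of components = 1.
A forest on 12 vertices with 1 component has exactly 11 edges, which matches — so no cycle.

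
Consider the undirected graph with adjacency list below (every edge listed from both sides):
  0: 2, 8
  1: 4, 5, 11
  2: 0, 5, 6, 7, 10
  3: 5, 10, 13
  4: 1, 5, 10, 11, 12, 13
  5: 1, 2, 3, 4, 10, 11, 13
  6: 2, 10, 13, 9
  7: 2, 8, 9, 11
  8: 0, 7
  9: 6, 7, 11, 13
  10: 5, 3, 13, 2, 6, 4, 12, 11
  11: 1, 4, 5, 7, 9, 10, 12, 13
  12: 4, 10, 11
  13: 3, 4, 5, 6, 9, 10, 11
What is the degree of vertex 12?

Neighbors of 12: 4, 10, 11.

3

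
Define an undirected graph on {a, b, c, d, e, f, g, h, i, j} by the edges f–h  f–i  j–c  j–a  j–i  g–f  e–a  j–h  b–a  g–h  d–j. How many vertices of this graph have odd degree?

8

Degrees: a:3, b:1, c:1, d:1, e:1, f:3, g:2, h:3, i:2, j:5
Odd-degree vertices: a, b, c, d, e, f, h, j.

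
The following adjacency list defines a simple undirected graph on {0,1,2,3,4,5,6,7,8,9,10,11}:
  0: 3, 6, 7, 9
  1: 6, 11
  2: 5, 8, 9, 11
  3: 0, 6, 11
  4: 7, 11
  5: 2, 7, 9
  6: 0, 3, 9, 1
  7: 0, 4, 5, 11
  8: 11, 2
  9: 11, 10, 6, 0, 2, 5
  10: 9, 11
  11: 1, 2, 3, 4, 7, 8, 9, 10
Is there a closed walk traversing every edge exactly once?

Degrees: 0:4, 1:2, 2:4, 3:3, 4:2, 5:3, 6:4, 7:4, 8:2, 9:6, 10:2, 11:8
Vertices with odd degree: 3, 5. An Eulerian circuit requires all degrees even.

No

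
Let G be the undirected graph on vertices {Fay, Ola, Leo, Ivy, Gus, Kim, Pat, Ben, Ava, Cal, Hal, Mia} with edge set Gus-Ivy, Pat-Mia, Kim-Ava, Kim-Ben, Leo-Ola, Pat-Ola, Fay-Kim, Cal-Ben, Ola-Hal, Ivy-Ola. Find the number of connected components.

Component: {Fay, Kim, Ben, Ava, Cal}
Component: {Ola, Leo, Ivy, Gus, Pat, Hal, Mia}

2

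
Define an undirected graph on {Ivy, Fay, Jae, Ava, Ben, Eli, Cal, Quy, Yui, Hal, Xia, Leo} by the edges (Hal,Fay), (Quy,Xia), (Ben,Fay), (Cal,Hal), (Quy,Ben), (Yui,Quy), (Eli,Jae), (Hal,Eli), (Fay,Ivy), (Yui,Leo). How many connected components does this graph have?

2

Component: {Ava}
Component: {Ivy, Fay, Jae, Ben, Eli, Cal, Quy, Yui, Hal, Xia, Leo}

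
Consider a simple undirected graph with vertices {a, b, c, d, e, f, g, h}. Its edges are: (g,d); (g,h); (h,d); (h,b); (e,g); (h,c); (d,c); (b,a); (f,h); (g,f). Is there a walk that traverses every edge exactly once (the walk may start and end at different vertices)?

No

Degrees: a:1, b:2, c:2, d:3, e:1, f:2, g:4, h:5
Odd-degree vertices: a, d, e, h (4 total).
An Eulerian trail requires 0 or 2 odd-degree vertices; here there are 4.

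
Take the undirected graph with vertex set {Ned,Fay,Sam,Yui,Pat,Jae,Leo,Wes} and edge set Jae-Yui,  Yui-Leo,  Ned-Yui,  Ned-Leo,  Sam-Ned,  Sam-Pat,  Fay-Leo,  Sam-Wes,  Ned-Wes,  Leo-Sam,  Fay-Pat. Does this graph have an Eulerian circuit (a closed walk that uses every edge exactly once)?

No

Degrees: Ned:4, Fay:2, Sam:4, Yui:3, Pat:2, Jae:1, Leo:4, Wes:2
Vertices with odd degree: Yui, Jae. An Eulerian circuit requires all degrees even.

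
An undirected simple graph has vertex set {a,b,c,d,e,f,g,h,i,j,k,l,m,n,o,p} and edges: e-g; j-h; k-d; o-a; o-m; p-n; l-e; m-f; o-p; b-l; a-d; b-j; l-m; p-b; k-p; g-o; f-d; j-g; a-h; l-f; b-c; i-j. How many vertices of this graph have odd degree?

8

Degrees: a:3, b:4, c:1, d:3, e:2, f:3, g:3, h:2, i:1, j:4, k:2, l:4, m:3, n:1, o:4, p:4
Odd-degree vertices: a, c, d, f, g, i, m, n.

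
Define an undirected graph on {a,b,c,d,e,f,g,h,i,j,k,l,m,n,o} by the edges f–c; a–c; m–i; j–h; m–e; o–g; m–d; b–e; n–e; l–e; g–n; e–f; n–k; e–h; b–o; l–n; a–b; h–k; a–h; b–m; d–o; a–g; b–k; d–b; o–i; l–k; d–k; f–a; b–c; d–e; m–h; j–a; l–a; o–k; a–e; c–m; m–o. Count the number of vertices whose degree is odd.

Degrees: a:8, b:7, c:4, d:5, e:8, f:3, g:3, h:5, i:2, j:2, k:6, l:4, m:7, n:4, o:6
Odd-degree vertices: b, d, f, g, h, m.

6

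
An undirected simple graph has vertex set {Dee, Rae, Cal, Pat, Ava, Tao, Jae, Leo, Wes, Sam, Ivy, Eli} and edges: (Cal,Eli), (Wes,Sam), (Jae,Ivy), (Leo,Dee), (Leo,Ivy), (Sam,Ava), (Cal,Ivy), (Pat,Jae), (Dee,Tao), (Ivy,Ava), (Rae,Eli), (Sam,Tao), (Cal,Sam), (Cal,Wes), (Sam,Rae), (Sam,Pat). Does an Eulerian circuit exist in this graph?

Yes

Degrees: Dee:2, Rae:2, Cal:4, Pat:2, Ava:2, Tao:2, Jae:2, Leo:2, Wes:2, Sam:6, Ivy:4, Eli:2
Every vertex has even degree and the edges form a single connected piece, so an Eulerian circuit exists.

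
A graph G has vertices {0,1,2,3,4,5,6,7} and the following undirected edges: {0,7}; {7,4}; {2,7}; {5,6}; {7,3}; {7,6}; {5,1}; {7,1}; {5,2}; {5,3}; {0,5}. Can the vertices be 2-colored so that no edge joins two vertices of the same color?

Yes

Color {5, 7} black and {0, 1, 2, 3, 4, 6} white. No edge joins two same-colored vertices, so the graph is bipartite.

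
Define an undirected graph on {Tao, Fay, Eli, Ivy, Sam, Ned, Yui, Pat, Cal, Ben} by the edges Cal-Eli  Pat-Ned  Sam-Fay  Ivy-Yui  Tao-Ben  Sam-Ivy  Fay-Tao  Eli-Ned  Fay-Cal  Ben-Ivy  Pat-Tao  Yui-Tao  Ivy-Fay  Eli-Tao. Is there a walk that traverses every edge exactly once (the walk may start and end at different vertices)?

Degrees: Tao:5, Fay:4, Eli:3, Ivy:4, Sam:2, Ned:2, Yui:2, Pat:2, Cal:2, Ben:2
Odd-degree vertices: Tao, Eli (2 total).
With 2 odd-degree vertices and all edges in one connected piece, an Eulerian trail exists (from Tao to Eli).

Yes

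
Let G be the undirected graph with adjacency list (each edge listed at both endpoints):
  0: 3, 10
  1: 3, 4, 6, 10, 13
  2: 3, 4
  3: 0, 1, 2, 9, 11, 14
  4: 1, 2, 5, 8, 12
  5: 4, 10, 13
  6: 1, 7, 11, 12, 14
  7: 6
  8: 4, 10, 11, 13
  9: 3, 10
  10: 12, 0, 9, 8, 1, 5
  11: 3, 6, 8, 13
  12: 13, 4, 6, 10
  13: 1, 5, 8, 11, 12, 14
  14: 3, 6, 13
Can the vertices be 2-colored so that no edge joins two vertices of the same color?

11-8-13-11 is an odd cycle (length 3), and a bipartite graph can contain only even cycles.

No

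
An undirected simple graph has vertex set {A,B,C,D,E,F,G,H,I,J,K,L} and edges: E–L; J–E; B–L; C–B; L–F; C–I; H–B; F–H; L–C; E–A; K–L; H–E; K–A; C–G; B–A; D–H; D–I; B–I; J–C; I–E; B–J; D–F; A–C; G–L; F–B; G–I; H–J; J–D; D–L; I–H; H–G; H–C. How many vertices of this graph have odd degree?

6

Degrees: A:4, B:7, C:7, D:5, E:5, F:4, G:4, H:8, I:6, J:5, K:2, L:7
Odd-degree vertices: B, C, D, E, J, L.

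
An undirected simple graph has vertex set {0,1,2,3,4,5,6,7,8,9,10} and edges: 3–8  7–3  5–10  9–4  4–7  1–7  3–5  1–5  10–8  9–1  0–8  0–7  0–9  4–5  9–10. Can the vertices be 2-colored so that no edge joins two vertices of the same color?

Yes

Partition the vertices as {2, 5, 6, 7, 8, 9} vs {0, 1, 3, 4, 10}. Each listed edge has one endpoint in each part, so the graph is bipartite.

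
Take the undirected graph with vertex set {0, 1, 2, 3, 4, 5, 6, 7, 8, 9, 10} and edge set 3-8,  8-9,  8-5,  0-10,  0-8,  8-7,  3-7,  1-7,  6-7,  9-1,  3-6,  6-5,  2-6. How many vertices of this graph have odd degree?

Degrees: 0:2, 1:2, 2:1, 3:3, 4:0, 5:2, 6:4, 7:4, 8:5, 9:2, 10:1
Odd-degree vertices: 2, 3, 8, 10.

4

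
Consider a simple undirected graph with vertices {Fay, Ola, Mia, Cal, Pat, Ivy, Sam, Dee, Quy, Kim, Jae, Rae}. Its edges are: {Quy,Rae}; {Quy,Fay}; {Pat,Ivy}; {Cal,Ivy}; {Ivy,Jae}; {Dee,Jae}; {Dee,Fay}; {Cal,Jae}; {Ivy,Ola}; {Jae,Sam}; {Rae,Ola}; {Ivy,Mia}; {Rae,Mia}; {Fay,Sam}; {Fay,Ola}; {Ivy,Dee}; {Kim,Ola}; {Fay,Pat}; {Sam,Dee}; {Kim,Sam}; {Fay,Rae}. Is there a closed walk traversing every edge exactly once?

Yes

Degrees: Fay:6, Ola:4, Mia:2, Cal:2, Pat:2, Ivy:6, Sam:4, Dee:4, Quy:2, Kim:2, Jae:4, Rae:4
All degrees are even and the non-isolated vertices are connected — an Eulerian circuit exists.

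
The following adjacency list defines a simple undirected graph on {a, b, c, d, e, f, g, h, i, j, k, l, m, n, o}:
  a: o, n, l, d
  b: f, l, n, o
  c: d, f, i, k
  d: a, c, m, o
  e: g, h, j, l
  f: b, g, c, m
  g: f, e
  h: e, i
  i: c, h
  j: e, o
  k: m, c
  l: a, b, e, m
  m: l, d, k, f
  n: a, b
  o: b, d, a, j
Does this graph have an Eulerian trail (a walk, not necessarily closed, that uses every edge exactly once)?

Yes

Degrees: a:4, b:4, c:4, d:4, e:4, f:4, g:2, h:2, i:2, j:2, k:2, l:4, m:4, n:2, o:4
Odd-degree vertices: none (0 total).
With 0 odd-degree vertices and all edges in one connected piece, an Eulerian trail exists.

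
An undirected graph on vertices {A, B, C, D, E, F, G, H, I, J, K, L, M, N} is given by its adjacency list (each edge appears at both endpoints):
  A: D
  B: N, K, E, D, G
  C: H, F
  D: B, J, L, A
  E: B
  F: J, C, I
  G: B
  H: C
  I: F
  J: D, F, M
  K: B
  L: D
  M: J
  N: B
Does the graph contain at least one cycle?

No

The graph has 14 vertices, 13 edges, and 1 connected component.
Since 13 = 14 - 1, the graph is a forest and contains no cycle.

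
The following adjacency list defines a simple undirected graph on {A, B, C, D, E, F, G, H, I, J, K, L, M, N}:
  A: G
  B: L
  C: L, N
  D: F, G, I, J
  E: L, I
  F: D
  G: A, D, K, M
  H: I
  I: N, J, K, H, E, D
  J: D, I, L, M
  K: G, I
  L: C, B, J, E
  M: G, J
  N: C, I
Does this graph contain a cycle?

|V| = 14, |E| = 18, number of components = 1.
Since 18 > 14 - 1, a cycle must exist; for instance G-K-I-D-G.

Yes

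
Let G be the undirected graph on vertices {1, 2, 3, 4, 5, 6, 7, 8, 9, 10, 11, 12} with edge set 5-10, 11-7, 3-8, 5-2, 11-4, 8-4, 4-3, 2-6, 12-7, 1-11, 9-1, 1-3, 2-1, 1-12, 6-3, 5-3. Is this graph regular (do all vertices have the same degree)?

Degrees: 1:5, 2:3, 3:5, 4:3, 5:3, 6:2, 7:2, 8:2, 9:1, 10:1, 11:3, 12:2
Degrees are not all equal (e.g. deg(9)=1 but deg(1)=5); not regular.

No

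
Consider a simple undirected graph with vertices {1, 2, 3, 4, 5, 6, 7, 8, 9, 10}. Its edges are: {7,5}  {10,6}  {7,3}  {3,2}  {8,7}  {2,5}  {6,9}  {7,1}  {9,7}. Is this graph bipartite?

Partition the vertices as {2, 4, 6, 7} vs {1, 3, 5, 8, 9, 10}. Each listed edge has one endpoint in each part, so the graph is bipartite.

Yes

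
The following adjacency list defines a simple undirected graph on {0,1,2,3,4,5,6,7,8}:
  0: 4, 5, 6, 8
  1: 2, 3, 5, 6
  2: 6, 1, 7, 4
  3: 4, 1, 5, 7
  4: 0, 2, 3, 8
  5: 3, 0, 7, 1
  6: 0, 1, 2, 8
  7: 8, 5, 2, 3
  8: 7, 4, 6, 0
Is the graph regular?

Degrees: 0:4, 1:4, 2:4, 3:4, 4:4, 5:4, 6:4, 7:4, 8:4
Every vertex has degree 4, so the graph is 4-regular.

Yes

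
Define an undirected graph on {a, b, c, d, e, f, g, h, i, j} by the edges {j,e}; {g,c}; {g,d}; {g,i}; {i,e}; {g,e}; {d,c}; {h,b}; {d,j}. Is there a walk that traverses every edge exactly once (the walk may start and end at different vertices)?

Degrees: a:0, b:1, c:2, d:3, e:3, f:0, g:4, h:1, i:2, j:2
Odd-degree vertices: b, d, e, h (4 total).
With 4 odd-degree vertices (more than two), no single trail can use every edge.

No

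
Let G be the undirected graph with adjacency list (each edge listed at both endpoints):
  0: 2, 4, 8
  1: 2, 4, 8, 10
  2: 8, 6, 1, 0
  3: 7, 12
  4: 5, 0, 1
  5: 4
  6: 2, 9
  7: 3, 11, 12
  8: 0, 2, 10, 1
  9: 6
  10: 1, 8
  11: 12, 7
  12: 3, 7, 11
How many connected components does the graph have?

2

Component: {3, 7, 11, 12}
Component: {0, 1, 2, 4, 5, 6, 8, 9, 10}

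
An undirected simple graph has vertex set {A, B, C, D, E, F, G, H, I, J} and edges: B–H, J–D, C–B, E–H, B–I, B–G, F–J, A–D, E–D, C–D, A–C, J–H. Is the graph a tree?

|V| = 10, |E| = 12.
Connected but with 12 > 9 edges, so it has a cycle and is not a tree.

No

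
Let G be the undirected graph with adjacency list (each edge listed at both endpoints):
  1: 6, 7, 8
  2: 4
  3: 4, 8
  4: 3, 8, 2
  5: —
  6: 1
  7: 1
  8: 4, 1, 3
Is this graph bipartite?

The cycle 3-4-8-3 has length 3, which is odd, so the graph is not bipartite.

No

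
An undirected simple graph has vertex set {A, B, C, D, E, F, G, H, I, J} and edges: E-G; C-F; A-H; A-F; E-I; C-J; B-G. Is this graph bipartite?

Color {D, F, G, H, I, J} black and {A, B, C, E} white. No edge joins two same-colored vertices, so the graph is bipartite.

Yes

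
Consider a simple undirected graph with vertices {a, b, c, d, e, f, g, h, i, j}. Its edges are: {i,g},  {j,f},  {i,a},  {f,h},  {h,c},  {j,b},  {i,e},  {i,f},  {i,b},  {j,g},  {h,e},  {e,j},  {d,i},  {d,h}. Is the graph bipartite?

Color {h, i, j} black and {a, b, c, d, e, f, g} white. No edge joins two same-colored vertices, so the graph is bipartite.

Yes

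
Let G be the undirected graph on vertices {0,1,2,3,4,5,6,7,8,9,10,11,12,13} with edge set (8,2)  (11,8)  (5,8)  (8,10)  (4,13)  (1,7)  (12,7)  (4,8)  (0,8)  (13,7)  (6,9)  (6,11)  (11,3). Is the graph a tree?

Yes

|V| = 14, |E| = 13.
Connected and |E| = |V| - 1, which characterizes a tree.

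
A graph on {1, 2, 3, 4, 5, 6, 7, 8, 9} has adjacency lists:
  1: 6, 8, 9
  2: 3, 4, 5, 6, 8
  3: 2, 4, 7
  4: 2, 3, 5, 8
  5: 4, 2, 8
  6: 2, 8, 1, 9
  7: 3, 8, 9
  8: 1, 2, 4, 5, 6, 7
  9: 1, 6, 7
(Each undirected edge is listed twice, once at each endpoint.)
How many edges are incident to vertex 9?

Neighbors of 9: 1, 6, 7.

3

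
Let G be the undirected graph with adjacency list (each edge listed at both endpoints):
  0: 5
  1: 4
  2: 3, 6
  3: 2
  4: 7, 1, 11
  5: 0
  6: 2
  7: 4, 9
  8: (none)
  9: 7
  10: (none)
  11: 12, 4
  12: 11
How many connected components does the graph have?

5

Component: {8}
Component: {10}
Component: {0, 5}
Component: {2, 3, 6}
Component: {1, 4, 7, 9, 11, 12}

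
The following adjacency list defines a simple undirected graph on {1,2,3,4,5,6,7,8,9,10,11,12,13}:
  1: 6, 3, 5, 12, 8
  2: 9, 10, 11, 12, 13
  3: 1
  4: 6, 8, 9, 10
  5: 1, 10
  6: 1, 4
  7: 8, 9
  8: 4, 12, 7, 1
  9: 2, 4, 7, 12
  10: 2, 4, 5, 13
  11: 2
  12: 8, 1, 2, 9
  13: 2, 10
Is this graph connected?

A breadth-first search from 1 visits 1, 12, 3, 8, 5, 6, 9, 2, 7, 4, 10, 11, 13 — all 13 vertices — so the graph is connected.

Yes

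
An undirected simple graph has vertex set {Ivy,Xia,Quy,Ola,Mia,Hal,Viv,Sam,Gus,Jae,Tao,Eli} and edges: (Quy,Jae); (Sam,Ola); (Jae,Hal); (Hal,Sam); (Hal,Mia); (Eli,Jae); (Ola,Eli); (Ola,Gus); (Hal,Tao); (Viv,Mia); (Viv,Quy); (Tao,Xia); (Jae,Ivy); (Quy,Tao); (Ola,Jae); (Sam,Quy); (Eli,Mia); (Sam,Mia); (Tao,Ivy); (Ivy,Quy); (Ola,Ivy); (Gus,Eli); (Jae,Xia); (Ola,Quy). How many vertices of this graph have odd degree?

Degrees: Ivy:4, Xia:2, Quy:6, Ola:6, Mia:4, Hal:4, Viv:2, Sam:4, Gus:2, Jae:6, Tao:4, Eli:4
Odd-degree vertices: none.

0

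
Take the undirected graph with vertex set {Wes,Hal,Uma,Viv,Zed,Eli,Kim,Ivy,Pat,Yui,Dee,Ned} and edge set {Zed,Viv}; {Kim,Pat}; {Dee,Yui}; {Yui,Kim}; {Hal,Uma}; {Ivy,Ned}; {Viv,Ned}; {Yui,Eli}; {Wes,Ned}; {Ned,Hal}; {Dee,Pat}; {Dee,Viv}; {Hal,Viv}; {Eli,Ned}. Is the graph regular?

No

Degrees: Wes:1, Hal:3, Uma:1, Viv:4, Zed:1, Eli:2, Kim:2, Ivy:1, Pat:2, Yui:3, Dee:3, Ned:5
Degrees are not all equal (e.g. deg(Wes)=1 but deg(Ned)=5); not regular.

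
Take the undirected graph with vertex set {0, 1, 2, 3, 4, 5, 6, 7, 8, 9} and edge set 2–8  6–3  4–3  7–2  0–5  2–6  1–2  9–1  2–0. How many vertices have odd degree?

Degrees: 0:2, 1:2, 2:5, 3:2, 4:1, 5:1, 6:2, 7:1, 8:1, 9:1
Odd-degree vertices: 2, 4, 5, 7, 8, 9.

6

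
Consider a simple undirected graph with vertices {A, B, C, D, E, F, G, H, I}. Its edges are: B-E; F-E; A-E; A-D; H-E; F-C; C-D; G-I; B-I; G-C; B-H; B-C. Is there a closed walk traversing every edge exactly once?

Degrees: A:2, B:4, C:4, D:2, E:4, F:2, G:2, H:2, I:2
All degrees are even and the non-isolated vertices are connected — an Eulerian circuit exists.

Yes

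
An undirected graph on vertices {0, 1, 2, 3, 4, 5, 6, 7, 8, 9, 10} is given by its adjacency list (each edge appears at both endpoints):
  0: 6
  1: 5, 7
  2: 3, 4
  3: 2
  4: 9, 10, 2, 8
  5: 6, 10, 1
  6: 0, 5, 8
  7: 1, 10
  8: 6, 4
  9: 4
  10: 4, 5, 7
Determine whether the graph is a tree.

No

The graph has 11 vertices and 12 edges.
Connected but with 12 > 10 edges, so it has a cycle and is not a tree.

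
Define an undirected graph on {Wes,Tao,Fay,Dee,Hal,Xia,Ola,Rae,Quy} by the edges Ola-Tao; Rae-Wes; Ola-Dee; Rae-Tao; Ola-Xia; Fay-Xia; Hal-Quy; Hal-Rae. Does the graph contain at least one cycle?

No

|V| = 9, |E| = 8, number of components = 1.
Since 8 = 9 - 1, the graph is a forest and contains no cycle.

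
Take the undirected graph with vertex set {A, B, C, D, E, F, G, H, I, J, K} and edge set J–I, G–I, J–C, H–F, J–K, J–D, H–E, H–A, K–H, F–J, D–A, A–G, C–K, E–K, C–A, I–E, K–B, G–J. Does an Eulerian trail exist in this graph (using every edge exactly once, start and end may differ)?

No

Degrees: A:4, B:1, C:3, D:2, E:3, F:2, G:3, H:4, I:3, J:6, K:5
Odd-degree vertices: B, C, E, G, I, K (6 total).
With 6 odd-degree vertices (more than two), no single trail can use every edge.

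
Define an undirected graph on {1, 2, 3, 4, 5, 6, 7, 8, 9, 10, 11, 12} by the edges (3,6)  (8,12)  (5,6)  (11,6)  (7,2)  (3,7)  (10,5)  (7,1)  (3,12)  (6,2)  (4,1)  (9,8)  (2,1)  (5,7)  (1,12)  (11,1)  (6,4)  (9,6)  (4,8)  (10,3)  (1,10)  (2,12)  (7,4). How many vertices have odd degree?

Degrees: 1:6, 2:4, 3:4, 4:4, 5:3, 6:6, 7:5, 8:3, 9:2, 10:3, 11:2, 12:4
Odd-degree vertices: 5, 7, 8, 10.

4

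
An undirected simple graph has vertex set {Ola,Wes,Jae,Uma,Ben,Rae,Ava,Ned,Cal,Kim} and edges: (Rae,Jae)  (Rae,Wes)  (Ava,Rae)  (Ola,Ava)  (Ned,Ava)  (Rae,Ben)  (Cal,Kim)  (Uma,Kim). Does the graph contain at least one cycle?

No

|V| = 10, |E| = 8, number of components = 2.
Since 8 = 10 - 2, the graph is a forest and contains no cycle.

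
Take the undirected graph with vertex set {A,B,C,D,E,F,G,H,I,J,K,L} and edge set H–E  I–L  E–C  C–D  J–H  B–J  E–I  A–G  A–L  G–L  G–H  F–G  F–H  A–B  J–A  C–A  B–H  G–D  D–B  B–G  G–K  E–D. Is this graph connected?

A breadth-first search from A visits A, L, B, J, G, C, I, D, H, F, K, E — all 12 vertices — so the graph is connected.

Yes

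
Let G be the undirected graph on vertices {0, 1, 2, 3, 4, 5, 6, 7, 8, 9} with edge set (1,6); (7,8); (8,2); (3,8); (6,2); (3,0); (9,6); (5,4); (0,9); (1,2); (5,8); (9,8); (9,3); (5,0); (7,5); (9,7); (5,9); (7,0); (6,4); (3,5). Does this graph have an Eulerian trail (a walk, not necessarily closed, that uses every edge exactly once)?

Degrees: 0:4, 1:2, 2:3, 3:4, 4:2, 5:6, 6:4, 7:4, 8:5, 9:6
Odd-degree vertices: 2, 8 (2 total).
With 2 odd-degree vertices and all edges in one connected piece, an Eulerian trail exists (from 2 to 8).

Yes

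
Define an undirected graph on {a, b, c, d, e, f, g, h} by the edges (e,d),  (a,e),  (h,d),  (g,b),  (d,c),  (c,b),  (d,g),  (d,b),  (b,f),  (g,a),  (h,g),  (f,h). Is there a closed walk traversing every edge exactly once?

No

Degrees: a:2, b:4, c:2, d:5, e:2, f:2, g:4, h:3
d, h have odd degree; an Eulerian circuit needs every degree to be even, so none exists.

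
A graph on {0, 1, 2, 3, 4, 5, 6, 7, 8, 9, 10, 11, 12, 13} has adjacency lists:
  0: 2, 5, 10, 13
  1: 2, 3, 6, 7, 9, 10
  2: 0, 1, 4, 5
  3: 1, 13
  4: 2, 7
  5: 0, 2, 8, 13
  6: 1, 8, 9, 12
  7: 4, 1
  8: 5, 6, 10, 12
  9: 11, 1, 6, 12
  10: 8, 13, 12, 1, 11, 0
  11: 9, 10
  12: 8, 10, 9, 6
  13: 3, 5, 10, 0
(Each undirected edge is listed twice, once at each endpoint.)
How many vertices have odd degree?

0

Degrees: 0:4, 1:6, 2:4, 3:2, 4:2, 5:4, 6:4, 7:2, 8:4, 9:4, 10:6, 11:2, 12:4, 13:4
Odd-degree vertices: none.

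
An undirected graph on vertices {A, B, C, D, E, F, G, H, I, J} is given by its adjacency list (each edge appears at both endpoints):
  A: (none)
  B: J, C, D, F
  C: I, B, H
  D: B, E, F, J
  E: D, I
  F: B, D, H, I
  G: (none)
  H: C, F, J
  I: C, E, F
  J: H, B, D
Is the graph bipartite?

No

D-B-J-D is an odd cycle (length 3), and a bipartite graph can contain only even cycles.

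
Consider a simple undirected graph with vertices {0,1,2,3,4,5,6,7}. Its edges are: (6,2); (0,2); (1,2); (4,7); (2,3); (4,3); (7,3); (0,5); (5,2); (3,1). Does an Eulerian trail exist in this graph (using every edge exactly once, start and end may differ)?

Degrees: 0:2, 1:2, 2:5, 3:4, 4:2, 5:2, 6:1, 7:2
Odd-degree vertices: 2, 6 (2 total).
With 2 odd-degree vertices and all edges in one connected piece, an Eulerian trail exists (from 2 to 6).

Yes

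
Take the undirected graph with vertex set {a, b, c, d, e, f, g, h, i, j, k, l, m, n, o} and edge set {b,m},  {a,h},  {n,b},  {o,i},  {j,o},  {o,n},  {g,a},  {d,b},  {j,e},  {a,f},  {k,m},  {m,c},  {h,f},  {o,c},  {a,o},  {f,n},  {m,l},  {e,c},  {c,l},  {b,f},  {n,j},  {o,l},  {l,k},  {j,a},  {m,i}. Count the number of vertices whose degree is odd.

4

Degrees: a:5, b:4, c:4, d:1, e:2, f:4, g:1, h:2, i:2, j:4, k:2, l:4, m:5, n:4, o:6
Odd-degree vertices: a, d, g, m.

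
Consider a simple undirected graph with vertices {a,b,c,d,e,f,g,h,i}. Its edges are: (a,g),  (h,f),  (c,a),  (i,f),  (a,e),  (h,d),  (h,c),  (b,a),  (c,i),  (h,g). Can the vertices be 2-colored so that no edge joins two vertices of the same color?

A valid 2-coloring puts {b, c, d, e, f, g} on one side and {a, h, i} on the other; every edge crosses between the two sides.

Yes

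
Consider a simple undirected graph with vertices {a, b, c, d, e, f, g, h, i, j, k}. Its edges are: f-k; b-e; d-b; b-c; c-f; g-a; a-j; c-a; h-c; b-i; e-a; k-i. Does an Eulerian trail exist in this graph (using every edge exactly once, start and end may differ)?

No

Degrees: a:4, b:4, c:4, d:1, e:2, f:2, g:1, h:1, i:2, j:1, k:2
Odd-degree vertices: d, g, h, j (4 total).
An Eulerian trail requires 0 or 2 odd-degree vertices; here there are 4.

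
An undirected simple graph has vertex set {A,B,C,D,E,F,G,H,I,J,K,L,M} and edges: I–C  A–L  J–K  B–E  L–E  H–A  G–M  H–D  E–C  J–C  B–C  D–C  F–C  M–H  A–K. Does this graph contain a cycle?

|V| = 13, |E| = 15, number of components = 1.
Since 15 > 13 - 1, a cycle must exist; for instance A-H-D-C-J-K-A.

Yes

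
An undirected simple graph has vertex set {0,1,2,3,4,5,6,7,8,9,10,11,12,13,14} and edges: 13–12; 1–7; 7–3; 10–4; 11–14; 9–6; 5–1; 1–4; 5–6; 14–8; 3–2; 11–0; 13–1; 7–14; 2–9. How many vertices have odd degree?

6

Degrees: 0:1, 1:4, 2:2, 3:2, 4:2, 5:2, 6:2, 7:3, 8:1, 9:2, 10:1, 11:2, 12:1, 13:2, 14:3
Odd-degree vertices: 0, 7, 8, 10, 12, 14.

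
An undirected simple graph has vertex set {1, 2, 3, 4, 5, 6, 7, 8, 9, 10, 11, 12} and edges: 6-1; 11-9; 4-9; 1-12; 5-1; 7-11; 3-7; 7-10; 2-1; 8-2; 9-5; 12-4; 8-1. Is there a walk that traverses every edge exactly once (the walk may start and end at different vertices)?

Degrees: 1:5, 2:2, 3:1, 4:2, 5:2, 6:1, 7:3, 8:2, 9:3, 10:1, 11:2, 12:2
Odd-degree vertices: 1, 3, 6, 7, 9, 10 (6 total).
An Eulerian trail requires 0 or 2 odd-degree vertices; here there are 6.

No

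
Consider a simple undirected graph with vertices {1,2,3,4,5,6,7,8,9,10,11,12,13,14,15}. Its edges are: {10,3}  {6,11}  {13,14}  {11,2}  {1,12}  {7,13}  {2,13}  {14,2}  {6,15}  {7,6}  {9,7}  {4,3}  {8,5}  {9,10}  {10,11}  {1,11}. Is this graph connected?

Component: {5, 8}
Component: {1, 2, 3, 4, 6, 7, 9, 10, 11, 12, 13, 14, 15}
There are 2 separate components, so the graph is not connected.

No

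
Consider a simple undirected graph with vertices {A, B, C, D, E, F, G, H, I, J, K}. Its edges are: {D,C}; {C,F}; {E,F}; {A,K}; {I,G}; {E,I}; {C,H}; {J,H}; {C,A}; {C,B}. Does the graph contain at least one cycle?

The graph has 11 vertices, 10 edges, and 1 connected component.
Since 10 = 11 - 1, the graph is a forest and contains no cycle.

No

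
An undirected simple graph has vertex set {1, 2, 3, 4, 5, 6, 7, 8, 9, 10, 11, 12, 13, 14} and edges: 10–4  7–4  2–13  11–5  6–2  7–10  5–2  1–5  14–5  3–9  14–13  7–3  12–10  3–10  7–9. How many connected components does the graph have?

Component: {8}
Component: {3, 4, 7, 9, 10, 12}
Component: {1, 2, 5, 6, 11, 13, 14}

3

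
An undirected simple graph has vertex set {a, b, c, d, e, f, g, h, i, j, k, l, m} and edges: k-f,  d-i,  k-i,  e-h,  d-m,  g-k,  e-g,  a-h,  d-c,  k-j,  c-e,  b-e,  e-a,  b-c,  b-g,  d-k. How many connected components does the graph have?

2

Component: {l}
Component: {a, b, c, d, e, f, g, h, i, j, k, m}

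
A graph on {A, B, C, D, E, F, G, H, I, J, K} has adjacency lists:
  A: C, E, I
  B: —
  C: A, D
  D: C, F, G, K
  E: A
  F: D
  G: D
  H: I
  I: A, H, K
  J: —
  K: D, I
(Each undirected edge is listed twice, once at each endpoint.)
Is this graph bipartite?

No

D-C-A-I-K-D is an odd cycle (length 5), and a bipartite graph can contain only even cycles.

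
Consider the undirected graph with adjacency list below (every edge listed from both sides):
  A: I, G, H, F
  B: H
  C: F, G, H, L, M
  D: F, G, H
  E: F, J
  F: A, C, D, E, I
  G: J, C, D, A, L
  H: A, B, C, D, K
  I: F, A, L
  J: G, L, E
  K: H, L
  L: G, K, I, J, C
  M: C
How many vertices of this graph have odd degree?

10

Degrees: A:4, B:1, C:5, D:3, E:2, F:5, G:5, H:5, I:3, J:3, K:2, L:5, M:1
Odd-degree vertices: B, C, D, F, G, H, I, J, L, M.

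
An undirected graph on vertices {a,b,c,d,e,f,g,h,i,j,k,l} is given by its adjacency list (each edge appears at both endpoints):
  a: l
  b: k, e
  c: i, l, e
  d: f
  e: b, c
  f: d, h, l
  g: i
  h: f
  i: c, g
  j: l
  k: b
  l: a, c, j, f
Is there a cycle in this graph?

No

The graph has 12 vertices, 11 edges, and 1 connected component.
A forest on 12 vertices with 1 component has exactly 11 edges, which matches — so no cycle.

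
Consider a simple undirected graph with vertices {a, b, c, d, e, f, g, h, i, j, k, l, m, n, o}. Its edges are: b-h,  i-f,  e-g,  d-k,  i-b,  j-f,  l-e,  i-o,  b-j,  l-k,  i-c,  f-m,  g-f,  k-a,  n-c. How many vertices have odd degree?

8

Degrees: a:1, b:3, c:2, d:1, e:2, f:4, g:2, h:1, i:4, j:2, k:3, l:2, m:1, n:1, o:1
Odd-degree vertices: a, b, d, h, k, m, n, o.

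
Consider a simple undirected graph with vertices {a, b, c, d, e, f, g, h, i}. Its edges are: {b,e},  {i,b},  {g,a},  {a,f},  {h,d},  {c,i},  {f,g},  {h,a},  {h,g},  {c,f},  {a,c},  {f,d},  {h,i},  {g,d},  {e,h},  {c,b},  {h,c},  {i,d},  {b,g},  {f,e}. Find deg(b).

4

Neighbors of b: c, e, g, i.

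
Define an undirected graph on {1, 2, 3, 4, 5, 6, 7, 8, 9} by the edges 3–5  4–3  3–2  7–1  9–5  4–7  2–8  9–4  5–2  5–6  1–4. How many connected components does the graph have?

1

Component: {1, 2, 3, 4, 5, 6, 7, 8, 9}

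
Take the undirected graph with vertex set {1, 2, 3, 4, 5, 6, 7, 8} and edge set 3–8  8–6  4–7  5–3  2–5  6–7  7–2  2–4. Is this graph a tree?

No

The graph has 8 vertices and 8 edges.
It splits into 2 components, so it cannot be a tree.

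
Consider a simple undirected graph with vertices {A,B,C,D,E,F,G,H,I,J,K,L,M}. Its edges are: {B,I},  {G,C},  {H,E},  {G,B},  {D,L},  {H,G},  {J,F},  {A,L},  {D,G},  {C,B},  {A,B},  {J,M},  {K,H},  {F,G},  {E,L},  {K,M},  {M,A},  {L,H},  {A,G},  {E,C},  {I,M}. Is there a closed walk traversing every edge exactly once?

No

Degrees: A:4, B:4, C:3, D:2, E:3, F:2, G:6, H:4, I:2, J:2, K:2, L:4, M:4
Vertices with odd degree: C, E. An Eulerian circuit requires all degrees even.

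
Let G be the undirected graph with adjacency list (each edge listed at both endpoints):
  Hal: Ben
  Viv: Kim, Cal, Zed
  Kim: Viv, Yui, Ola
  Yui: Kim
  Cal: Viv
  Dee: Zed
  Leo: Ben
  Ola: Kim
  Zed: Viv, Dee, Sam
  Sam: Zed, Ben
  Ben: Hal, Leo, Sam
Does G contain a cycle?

|V| = 11, |E| = 10, number of components = 1.
A forest on 11 vertices with 1 component has exactly 10 edges, which matches — so no cycle.

No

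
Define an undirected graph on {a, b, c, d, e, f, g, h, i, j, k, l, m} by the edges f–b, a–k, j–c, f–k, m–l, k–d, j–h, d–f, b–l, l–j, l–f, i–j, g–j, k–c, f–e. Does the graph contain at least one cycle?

The graph has 13 vertices, 15 edges, and 1 connected component.
One cycle is k-f-l-j-c-k.

Yes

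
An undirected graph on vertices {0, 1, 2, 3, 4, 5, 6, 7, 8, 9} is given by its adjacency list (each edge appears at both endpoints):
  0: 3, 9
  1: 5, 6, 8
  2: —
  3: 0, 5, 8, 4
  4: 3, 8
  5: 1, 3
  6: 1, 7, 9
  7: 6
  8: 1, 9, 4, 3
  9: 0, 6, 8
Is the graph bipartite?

8-4-3-8 is an odd cycle (length 3), and a bipartite graph can contain only even cycles.

No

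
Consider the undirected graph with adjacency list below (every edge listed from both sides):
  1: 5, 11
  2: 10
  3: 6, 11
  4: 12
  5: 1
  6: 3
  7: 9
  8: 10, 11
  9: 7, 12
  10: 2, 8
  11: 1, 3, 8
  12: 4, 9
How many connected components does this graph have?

Component: {4, 7, 9, 12}
Component: {1, 2, 3, 5, 6, 8, 10, 11}

2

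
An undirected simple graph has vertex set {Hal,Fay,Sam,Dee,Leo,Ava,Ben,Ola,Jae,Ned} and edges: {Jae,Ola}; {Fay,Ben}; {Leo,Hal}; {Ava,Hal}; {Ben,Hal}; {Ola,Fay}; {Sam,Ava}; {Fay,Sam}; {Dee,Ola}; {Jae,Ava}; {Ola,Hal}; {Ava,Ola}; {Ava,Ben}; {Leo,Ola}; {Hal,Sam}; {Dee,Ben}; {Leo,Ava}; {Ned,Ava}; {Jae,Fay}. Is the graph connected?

A breadth-first search from Hal visits Hal, Ava, Ben, Ola, Leo, Sam, Ned, Jae, Dee, Fay — all 10 vertices — so the graph is connected.

Yes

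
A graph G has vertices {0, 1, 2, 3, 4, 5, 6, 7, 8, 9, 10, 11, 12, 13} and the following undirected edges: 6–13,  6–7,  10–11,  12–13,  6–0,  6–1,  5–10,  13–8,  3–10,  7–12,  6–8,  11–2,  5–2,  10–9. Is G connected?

No

Component: {4}
Component: {2, 3, 5, 9, 10, 11}
Component: {0, 1, 6, 7, 8, 12, 13}
No edge joins these 3 groups, so the graph is disconnected.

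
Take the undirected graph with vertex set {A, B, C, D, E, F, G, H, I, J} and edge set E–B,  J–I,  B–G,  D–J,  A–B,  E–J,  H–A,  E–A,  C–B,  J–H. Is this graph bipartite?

E-B-A-E is an odd cycle (length 3), and a bipartite graph can contain only even cycles.

No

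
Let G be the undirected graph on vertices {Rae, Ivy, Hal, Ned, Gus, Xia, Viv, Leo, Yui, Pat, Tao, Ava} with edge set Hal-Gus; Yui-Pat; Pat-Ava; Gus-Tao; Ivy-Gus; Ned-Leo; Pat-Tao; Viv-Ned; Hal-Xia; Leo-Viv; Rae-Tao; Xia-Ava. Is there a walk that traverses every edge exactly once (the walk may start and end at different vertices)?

Degrees: Rae:1, Ivy:1, Hal:2, Ned:2, Gus:3, Xia:2, Viv:2, Leo:2, Yui:1, Pat:3, Tao:3, Ava:2
Odd-degree vertices: Rae, Ivy, Gus, Yui, Pat, Tao (6 total).
With 6 odd-degree vertices (more than two), no single trail can use every edge.

No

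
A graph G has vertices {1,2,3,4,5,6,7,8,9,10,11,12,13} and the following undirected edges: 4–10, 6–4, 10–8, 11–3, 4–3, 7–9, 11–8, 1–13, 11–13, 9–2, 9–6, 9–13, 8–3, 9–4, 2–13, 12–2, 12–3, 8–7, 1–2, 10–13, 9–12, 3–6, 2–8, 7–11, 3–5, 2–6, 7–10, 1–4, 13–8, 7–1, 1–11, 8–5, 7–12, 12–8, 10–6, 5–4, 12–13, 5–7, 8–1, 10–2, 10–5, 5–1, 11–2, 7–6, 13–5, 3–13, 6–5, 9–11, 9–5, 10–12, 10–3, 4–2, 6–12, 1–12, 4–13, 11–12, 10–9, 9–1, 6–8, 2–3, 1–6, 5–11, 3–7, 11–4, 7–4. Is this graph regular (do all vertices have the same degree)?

Yes

Degrees: 1:10, 2:10, 3:10, 4:10, 5:10, 6:10, 7:10, 8:10, 9:10, 10:10, 11:10, 12:10, 13:10
Every vertex has degree 10, so the graph is 10-regular.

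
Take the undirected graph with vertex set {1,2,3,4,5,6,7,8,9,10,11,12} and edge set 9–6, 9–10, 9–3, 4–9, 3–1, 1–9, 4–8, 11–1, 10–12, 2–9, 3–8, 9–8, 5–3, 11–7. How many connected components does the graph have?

1

Component: {1, 2, 3, 4, 5, 6, 7, 8, 9, 10, 11, 12}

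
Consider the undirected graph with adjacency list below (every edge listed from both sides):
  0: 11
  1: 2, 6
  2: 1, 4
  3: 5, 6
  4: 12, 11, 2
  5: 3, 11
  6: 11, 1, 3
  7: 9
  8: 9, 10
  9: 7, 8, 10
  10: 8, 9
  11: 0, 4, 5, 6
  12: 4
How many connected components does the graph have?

2

Component: {7, 8, 9, 10}
Component: {0, 1, 2, 3, 4, 5, 6, 11, 12}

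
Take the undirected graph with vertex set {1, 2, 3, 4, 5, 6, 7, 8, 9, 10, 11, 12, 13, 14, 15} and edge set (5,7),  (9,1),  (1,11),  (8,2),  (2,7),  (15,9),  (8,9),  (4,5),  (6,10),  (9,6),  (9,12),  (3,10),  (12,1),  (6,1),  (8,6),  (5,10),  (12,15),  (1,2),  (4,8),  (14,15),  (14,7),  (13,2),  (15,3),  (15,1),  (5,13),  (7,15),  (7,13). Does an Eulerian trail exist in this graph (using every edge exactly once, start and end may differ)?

Degrees: 1:6, 2:4, 3:2, 4:2, 5:4, 6:4, 7:5, 8:4, 9:5, 10:3, 11:1, 12:3, 13:3, 14:2, 15:6
Odd-degree vertices: 7, 9, 10, 11, 12, 13 (6 total).
With 6 odd-degree vertices (more than two), no single trail can use every edge.

No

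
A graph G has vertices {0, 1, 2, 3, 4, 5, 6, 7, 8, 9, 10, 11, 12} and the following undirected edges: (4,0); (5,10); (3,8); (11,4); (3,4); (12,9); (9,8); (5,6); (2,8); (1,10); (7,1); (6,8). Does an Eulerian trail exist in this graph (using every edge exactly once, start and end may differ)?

Degrees: 0:1, 1:2, 2:1, 3:2, 4:3, 5:2, 6:2, 7:1, 8:4, 9:2, 10:2, 11:1, 12:1
Odd-degree vertices: 0, 2, 4, 7, 11, 12 (6 total).
An Eulerian trail requires 0 or 2 odd-degree vertices; here there are 6.

No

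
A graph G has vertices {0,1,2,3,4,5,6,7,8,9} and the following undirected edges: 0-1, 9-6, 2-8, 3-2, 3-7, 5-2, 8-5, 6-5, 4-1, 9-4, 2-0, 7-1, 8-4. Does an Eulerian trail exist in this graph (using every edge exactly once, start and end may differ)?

Degrees: 0:2, 1:3, 2:4, 3:2, 4:3, 5:3, 6:2, 7:2, 8:3, 9:2
Odd-degree vertices: 1, 4, 5, 8 (4 total).
With 4 odd-degree vertices (more than two), no single trail can use every edge.

No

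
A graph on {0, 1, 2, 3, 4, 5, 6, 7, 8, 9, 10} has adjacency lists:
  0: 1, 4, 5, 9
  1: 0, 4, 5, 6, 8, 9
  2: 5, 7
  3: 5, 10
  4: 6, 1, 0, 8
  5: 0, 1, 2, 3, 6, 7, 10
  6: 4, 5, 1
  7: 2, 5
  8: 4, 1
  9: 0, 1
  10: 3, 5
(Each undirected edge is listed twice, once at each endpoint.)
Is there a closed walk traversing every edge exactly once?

Degrees: 0:4, 1:6, 2:2, 3:2, 4:4, 5:7, 6:3, 7:2, 8:2, 9:2, 10:2
Vertices with odd degree: 5, 6. An Eulerian circuit requires all degrees even.

No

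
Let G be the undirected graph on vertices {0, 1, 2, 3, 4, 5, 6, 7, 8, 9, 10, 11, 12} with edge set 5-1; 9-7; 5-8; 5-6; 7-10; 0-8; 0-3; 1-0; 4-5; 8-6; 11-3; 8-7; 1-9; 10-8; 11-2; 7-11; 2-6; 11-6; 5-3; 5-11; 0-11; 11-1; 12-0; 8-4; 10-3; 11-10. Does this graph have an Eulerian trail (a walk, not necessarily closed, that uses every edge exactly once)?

Yes

Degrees: 0:5, 1:4, 2:2, 3:4, 4:2, 5:6, 6:4, 7:4, 8:6, 9:2, 10:4, 11:8, 12:1
Odd-degree vertices: 0, 12 (2 total).
With 2 odd-degree vertices and all edges in one connected piece, an Eulerian trail exists (from 0 to 12).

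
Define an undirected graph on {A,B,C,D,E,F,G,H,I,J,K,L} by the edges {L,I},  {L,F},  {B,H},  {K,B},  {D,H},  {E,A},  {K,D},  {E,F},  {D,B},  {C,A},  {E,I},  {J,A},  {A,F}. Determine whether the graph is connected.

Component: {G}
Component: {B, D, H, K}
Component: {A, C, E, F, I, J, L}
No edge joins these 3 groups, so the graph is disconnected.

No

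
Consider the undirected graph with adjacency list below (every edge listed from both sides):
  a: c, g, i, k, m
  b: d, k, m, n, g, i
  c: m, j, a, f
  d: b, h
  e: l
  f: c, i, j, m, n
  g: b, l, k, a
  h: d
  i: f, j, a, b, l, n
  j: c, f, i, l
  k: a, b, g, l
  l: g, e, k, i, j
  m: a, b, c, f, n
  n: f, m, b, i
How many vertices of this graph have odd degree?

6

Degrees: a:5, b:6, c:4, d:2, e:1, f:5, g:4, h:1, i:6, j:4, k:4, l:5, m:5, n:4
Odd-degree vertices: a, e, f, h, l, m.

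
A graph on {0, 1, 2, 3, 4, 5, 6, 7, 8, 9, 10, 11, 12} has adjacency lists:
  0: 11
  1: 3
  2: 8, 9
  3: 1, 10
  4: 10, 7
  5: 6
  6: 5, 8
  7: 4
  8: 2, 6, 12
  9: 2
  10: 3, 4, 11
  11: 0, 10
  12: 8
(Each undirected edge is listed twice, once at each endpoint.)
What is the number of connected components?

2

Component: {2, 5, 6, 8, 9, 12}
Component: {0, 1, 3, 4, 7, 10, 11}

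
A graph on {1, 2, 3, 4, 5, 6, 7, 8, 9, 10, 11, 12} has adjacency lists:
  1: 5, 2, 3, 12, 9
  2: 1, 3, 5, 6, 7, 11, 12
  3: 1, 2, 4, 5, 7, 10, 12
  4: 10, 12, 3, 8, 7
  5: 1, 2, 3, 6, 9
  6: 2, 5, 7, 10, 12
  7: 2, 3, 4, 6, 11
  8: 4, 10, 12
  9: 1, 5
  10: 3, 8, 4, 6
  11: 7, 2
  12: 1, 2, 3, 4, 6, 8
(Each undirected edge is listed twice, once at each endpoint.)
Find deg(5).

Neighbors of 5: 1, 2, 3, 6, 9.

5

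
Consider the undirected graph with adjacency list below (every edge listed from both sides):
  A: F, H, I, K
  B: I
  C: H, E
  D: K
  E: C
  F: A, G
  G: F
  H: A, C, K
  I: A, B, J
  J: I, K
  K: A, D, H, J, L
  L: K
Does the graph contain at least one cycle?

Yes

The graph has 12 vertices, 13 edges, and 1 connected component.
One cycle is A-H-K-J-I-A.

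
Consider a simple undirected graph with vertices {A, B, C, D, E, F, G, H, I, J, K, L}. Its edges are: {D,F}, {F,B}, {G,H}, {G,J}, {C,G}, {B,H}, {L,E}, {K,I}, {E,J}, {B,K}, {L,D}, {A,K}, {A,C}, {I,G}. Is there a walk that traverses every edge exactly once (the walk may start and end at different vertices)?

Degrees: A:2, B:3, C:2, D:2, E:2, F:2, G:4, H:2, I:2, J:2, K:3, L:2
Odd-degree vertices: B, K (2 total).
With 2 odd-degree vertices and all edges in one connected piece, an Eulerian trail exists (from B to K).

Yes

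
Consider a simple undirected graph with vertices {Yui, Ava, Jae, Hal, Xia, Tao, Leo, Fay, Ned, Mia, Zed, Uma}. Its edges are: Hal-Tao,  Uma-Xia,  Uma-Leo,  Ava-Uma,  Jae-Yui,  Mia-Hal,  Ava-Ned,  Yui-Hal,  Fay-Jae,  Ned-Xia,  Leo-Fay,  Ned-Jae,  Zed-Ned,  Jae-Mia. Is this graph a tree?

No

|V| = 12, |E| = 14.
Connected but with 14 > 11 edges, so it has a cycle and is not a tree.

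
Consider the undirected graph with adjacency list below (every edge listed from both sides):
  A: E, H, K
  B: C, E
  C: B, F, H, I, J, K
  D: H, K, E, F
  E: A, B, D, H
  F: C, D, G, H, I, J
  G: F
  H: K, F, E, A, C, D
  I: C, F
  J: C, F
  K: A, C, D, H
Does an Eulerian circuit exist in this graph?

Degrees: A:3, B:2, C:6, D:4, E:4, F:6, G:1, H:6, I:2, J:2, K:4
Vertices with odd degree: A, G. An Eulerian circuit requires all degrees even.

No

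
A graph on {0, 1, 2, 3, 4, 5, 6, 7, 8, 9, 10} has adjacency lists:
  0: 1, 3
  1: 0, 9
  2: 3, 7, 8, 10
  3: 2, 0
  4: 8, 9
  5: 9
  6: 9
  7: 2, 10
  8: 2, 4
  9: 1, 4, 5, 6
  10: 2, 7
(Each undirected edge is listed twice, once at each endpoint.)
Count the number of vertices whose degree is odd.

Degrees: 0:2, 1:2, 2:4, 3:2, 4:2, 5:1, 6:1, 7:2, 8:2, 9:4, 10:2
Odd-degree vertices: 5, 6.

2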